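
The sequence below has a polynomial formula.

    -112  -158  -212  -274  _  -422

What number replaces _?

-344

Using the first 4 terms:
D1: -46, -54, -62
D2: -8, -8
Constant second difference = -8.
Extend forward: -62 − 8 = -70;  -274 − 70 = -344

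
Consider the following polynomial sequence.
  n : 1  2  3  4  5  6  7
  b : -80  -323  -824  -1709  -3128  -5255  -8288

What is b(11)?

-34280

Δ: -243 , -501 , -885 , -1419 , -2127 , -3033
Δ²: -258 , -384 , -534 , -708 , -906
Δ³: -126 , -150 , -174 , -198
Δ⁴: -24 , -24 , -24
The fourth differences are constant (-24).
-198 − 24 = -222;  -906 − 222 = -1128;  -3033 − 1128 = -4161;  -8288 − 4161 = -12449
-222 − 24 = -246;  -1128 − 246 = -1374;  -4161 − 1374 = -5535;  -12449 − 5535 = -17984
-246 − 24 = -270;  -1374 − 270 = -1644;  -5535 − 1644 = -7179;  -17984 − 7179 = -25163
-270 − 24 = -294;  -1644 − 294 = -1938;  -7179 − 1938 = -9117;  -25163 − 9117 = -34280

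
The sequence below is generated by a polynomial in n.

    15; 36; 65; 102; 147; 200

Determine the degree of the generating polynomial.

2

21, 29, 37, 45, 53
8, 8, 8, 8
The second differences are constant, so the polynomial has degree 2.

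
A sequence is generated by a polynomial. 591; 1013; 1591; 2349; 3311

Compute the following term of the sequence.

D1: 422 , 578 , 758 , 962
D2: 156 , 180 , 204
D3: 24 , 24
Constant third difference = 24, so extend:
204 + 24 = 228;  962 + 228 = 1190;  3311 + 1190 = 4501

4501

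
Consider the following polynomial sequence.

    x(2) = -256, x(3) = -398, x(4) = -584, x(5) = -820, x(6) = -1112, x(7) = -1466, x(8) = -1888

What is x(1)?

-152

Δ: -142  -186  -236  -292  -354  -422
Δ²: -44  -50  -56  -62  -68
Δ³: -6  -6  -6  -6
The third differences are constant at -6.
Work back: -44 + 6 = -38;  -142 + 38 = -104;  -256 + 104 = -152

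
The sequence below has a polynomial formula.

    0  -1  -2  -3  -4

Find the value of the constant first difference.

D1: -1, -1, -1, -1

-1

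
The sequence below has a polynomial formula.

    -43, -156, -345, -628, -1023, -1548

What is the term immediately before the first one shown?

D1: -113  -189  -283  -395  -525
D2: -76  -94  -112  -130
D3: -18  -18  -18
The third differences are constant at -18.
Work back: -76 + 18 = -58;  -113 + 58 = -55;  -43 + 55 = 12

12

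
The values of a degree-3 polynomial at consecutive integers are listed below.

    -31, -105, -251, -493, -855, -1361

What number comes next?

First differences: -74  -146  -242  -362  -506
Second differences: -72  -96  -120  -144
Third differences: -24  -24  -24
Third differences constant at -24.
-144 − 24 = -168;  -506 − 168 = -674;  -1361 − 674 = -2035

-2035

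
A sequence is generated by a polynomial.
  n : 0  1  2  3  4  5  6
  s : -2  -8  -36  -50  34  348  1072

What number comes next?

2434

First differences: -6, -28, -14, 84, 314, 724
Second differences: -22, 14, 98, 230, 410
Third differences: 36, 84, 132, 180
Fourth differences: 48, 48, 48
The fourth differences are constant (48).
180 + 48 = 228;  410 + 228 = 638;  724 + 638 = 1362;  1072 + 1362 = 2434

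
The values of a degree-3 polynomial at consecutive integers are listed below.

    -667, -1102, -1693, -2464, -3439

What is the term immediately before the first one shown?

-364

D1: -435, -591, -771, -975
D2: -156, -180, -204
D3: -24, -24
The third differences are constant at -24.
Work back: -156 + 24 = -132;  -435 + 132 = -303;  -667 + 303 = -364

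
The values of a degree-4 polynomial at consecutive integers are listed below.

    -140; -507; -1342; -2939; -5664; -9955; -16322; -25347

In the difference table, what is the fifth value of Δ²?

-2076

Δ: -367, -835, -1597, -2725, -4291, -6367, -9025
Δ²: -468, -762, -1128, -1566, -2076, -2658
Δ³: -294, -366, -438, -510, -582
Δ⁴: -72, -72, -72, -72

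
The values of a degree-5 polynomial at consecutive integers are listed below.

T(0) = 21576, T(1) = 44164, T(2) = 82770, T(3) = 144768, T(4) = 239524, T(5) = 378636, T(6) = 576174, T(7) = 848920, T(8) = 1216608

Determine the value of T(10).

Δ: 22588, 38606, 61998, 94756, 139112, 197538, 272746, 367688
Δ²: 16018, 23392, 32758, 44356, 58426, 75208, 94942
Δ³: 7374, 9366, 11598, 14070, 16782, 19734
Δ⁴: 1992, 2232, 2472, 2712, 2952
Δ⁵: 240, 240, 240, 240
Fifth differences constant at 240.
2952 + 240 = 3192;  19734 + 3192 = 22926;  94942 + 22926 = 117868;  367688 + 117868 = 485556;  1216608 + 485556 = 1702164
3192 + 240 = 3432;  22926 + 3432 = 26358;  117868 + 26358 = 144226;  485556 + 144226 = 629782;  1702164 + 629782 = 2331946

2331946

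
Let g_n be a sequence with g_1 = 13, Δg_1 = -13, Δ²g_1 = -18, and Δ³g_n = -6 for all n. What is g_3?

Build the table forward from the leading diagonal:
Δ³: -6  -6  -6
Δ²: -18  -24  -30
Δ: -13  -31  -55
g: 13  0  -31

-31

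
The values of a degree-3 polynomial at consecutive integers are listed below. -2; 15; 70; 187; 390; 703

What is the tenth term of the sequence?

Δ: 17, 55, 117, 203, 313
Δ²: 38, 62, 86, 110
Δ³: 24, 24, 24
The third differences are constant (24).
110 + 24 = 134;  313 + 134 = 447;  703 + 447 = 1150
134 + 24 = 158;  447 + 158 = 605;  1150 + 605 = 1755
158 + 24 = 182;  605 + 182 = 787;  1755 + 787 = 2542
182 + 24 = 206;  787 + 206 = 993;  2542 + 993 = 3535

3535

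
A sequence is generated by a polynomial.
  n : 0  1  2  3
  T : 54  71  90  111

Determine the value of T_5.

159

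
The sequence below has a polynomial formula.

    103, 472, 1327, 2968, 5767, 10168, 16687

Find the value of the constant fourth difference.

72

D1: 369, 855, 1641, 2799, 4401, 6519
D2: 486, 786, 1158, 1602, 2118
D3: 300, 372, 444, 516
D4: 72, 72, 72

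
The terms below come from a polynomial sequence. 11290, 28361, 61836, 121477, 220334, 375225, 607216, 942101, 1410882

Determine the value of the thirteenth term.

D1: 17071, 33475, 59641, 98857, 154891, 231991, 334885, 468781
D2: 16404, 26166, 39216, 56034, 77100, 102894, 133896
D3: 9762, 13050, 16818, 21066, 25794, 31002
D4: 3288, 3768, 4248, 4728, 5208
D5: 480, 480, 480, 480
The fifth differences are constant (480).
5208 + 480 = 5688;  31002 + 5688 = 36690;  133896 + 36690 = 170586;  468781 + 170586 = 639367;  1410882 + 639367 = 2050249
5688 + 480 = 6168;  36690 + 6168 = 42858;  170586 + 42858 = 213444;  639367 + 213444 = 852811;  2050249 + 852811 = 2903060
6168 + 480 = 6648;  42858 + 6648 = 49506;  213444 + 49506 = 262950;  852811 + 262950 = 1115761;  2903060 + 1115761 = 4018821
6648 + 480 = 7128;  49506 + 7128 = 56634;  262950 + 56634 = 319584;  1115761 + 319584 = 1435345;  4018821 + 1435345 = 5454166

5454166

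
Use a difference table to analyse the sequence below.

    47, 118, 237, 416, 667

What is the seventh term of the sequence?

1433

D1: 71 , 119 , 179 , 251
D2: 48 , 60 , 72
D3: 12 , 12
Third differences constant at 12.
72 + 12 = 84;  251 + 84 = 335;  667 + 335 = 1002
84 + 12 = 96;  335 + 96 = 431;  1002 + 431 = 1433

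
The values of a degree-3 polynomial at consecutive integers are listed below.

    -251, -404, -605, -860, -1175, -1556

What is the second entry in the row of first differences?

-201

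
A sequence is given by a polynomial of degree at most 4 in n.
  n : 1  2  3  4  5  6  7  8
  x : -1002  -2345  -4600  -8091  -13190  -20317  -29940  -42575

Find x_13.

First differences: -1343, -2255, -3491, -5099, -7127, -9623, -12635
Second differences: -912, -1236, -1608, -2028, -2496, -3012
Third differences: -324, -372, -420, -468, -516
Fourth differences: -48, -48, -48, -48
Constant fourth difference = -48, so extend:
-516 − 48 = -564;  -3012 − 564 = -3576;  -12635 − 3576 = -16211;  -42575 − 16211 = -58786
-564 − 48 = -612;  -3576 − 612 = -4188;  -16211 − 4188 = -20399;  -58786 − 20399 = -79185
-612 − 48 = -660;  -4188 − 660 = -4848;  -20399 − 4848 = -25247;  -79185 − 25247 = -104432
-660 − 48 = -708;  -4848 − 708 = -5556;  -25247 − 5556 = -30803;  -104432 − 30803 = -135235
-708 − 48 = -756;  -5556 − 756 = -6312;  -30803 − 6312 = -37115;  -135235 − 37115 = -172350

-172350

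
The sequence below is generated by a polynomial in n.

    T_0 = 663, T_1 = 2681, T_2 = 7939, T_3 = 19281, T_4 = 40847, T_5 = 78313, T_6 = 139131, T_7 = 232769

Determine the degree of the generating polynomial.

5

D1: 2018, 5258, 11342, 21566, 37466, 60818, 93638
D2: 3240, 6084, 10224, 15900, 23352, 32820
D3: 2844, 4140, 5676, 7452, 9468
D4: 1296, 1536, 1776, 2016
D5: 240, 240, 240
The fifth differences are constant, so the polynomial has degree 5.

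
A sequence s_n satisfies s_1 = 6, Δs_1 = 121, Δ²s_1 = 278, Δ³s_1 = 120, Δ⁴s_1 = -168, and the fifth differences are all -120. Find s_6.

3631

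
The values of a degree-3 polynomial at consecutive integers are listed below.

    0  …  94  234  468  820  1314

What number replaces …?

Using the last 5 terms:
140  234  352  494
94  118  142
24  24
Constant third difference = 24.
Extend backward: 94 − 24 = 70;  140 − 70 = 70;  94 − 70 = 24

24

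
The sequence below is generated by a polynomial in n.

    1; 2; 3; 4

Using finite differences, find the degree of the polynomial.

Δ: 1, 1, 1
The first differences are constant, so the polynomial has degree 1.

1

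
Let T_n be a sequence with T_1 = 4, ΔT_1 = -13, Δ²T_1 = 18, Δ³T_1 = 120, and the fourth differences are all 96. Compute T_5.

Build the table forward from the leading diagonal:
Δ⁴: 96, 96, 96, 96, 96
Δ³: 120, 216, 312, 408, 504
Δ²: 18, 138, 354, 666, 1074
Δ: -13, 5, 143, 497, 1163
T: 4, -9, -4, 139, 636

636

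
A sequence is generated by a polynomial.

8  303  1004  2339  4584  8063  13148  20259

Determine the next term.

29864

D1: 295, 701, 1335, 2245, 3479, 5085, 7111
D2: 406, 634, 910, 1234, 1606, 2026
D3: 228, 276, 324, 372, 420
D4: 48, 48, 48, 48
Constant fourth difference = 48, so extend:
420 + 48 = 468;  2026 + 468 = 2494;  7111 + 2494 = 9605;  20259 + 9605 = 29864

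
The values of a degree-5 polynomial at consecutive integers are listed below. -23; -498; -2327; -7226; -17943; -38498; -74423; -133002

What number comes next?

D1: -475  -1829  -4899  -10717  -20555  -35925  -58579
D2: -1354  -3070  -5818  -9838  -15370  -22654
D3: -1716  -2748  -4020  -5532  -7284
D4: -1032  -1272  -1512  -1752
D5: -240  -240  -240
Fifth differences constant at -240.
-1752 − 240 = -1992;  -7284 − 1992 = -9276;  -22654 − 9276 = -31930;  -58579 − 31930 = -90509;  -133002 − 90509 = -223511

-223511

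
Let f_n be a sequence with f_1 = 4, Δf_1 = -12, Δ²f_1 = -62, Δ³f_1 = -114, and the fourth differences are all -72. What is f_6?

Build the table forward from the leading diagonal:
D4: -72, -72, -72, -72, -72, -72
D3: -114, -186, -258, -330, -402, -474
D2: -62, -176, -362, -620, -950, -1352
D1: -12, -74, -250, -612, -1232, -2182
f: 4, -8, -82, -332, -944, -2176

-2176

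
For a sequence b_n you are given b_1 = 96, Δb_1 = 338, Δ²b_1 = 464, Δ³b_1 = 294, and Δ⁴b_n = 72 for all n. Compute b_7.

16044

Build the table forward from the leading diagonal:
D4: 72  72  72  72  72  72  72
D3: 294  366  438  510  582  654  726
D2: 464  758  1124  1562  2072  2654  3308
D1: 338  802  1560  2684  4246  6318  8972
b: 96  434  1236  2796  5480  9726  16044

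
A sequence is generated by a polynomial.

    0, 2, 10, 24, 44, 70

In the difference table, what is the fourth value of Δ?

D1: 2, 8, 14, 20, 26
D2: 6, 6, 6, 6

20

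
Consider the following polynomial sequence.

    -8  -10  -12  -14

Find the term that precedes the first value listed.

-6

D1: -2  -2  -2
The first differences are constant at -2.
Work back: -8 + 2 = -6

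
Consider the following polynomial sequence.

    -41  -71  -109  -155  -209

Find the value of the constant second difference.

Δ: -30, -38, -46, -54
Δ²: -8, -8, -8

-8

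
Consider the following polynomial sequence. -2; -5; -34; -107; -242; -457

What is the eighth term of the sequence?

-3, -29, -73, -135, -215
-26, -44, -62, -80
-18, -18, -18
The third differences are constant (-18).
-80 − 18 = -98;  -215 − 98 = -313;  -457 − 313 = -770
-98 − 18 = -116;  -313 − 116 = -429;  -770 − 429 = -1199

-1199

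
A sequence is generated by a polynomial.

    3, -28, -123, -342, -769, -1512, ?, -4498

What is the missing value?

Using the first 6 terms:
First differences: -31, -95, -219, -427, -743
Second differences: -64, -124, -208, -316
Third differences: -60, -84, -108
Fourth differences: -24, -24
Constant fourth difference = -24.
Extend forward: -108 − 24 = -132;  -316 − 132 = -448;  -743 − 448 = -1191;  -1512 − 1191 = -2703

-2703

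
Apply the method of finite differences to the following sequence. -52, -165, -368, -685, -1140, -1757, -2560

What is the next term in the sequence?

Δ: -113  -203  -317  -455  -617  -803
Δ²: -90  -114  -138  -162  -186
Δ³: -24  -24  -24  -24
Constant third difference = -24, so extend:
-186 − 24 = -210;  -803 − 210 = -1013;  -2560 − 1013 = -3573

-3573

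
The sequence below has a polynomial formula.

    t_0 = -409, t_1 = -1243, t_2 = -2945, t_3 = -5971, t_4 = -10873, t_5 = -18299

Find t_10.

-122689

-834 , -1702 , -3026 , -4902 , -7426
-868 , -1324 , -1876 , -2524
-456 , -552 , -648
-96 , -96
Constant fourth difference = -96, so extend:
-648 − 96 = -744;  -2524 − 744 = -3268;  -7426 − 3268 = -10694;  -18299 − 10694 = -28993
-744 − 96 = -840;  -3268 − 840 = -4108;  -10694 − 4108 = -14802;  -28993 − 14802 = -43795
-840 − 96 = -936;  -4108 − 936 = -5044;  -14802 − 5044 = -19846;  -43795 − 19846 = -63641
-936 − 96 = -1032;  -5044 − 1032 = -6076;  -19846 − 6076 = -25922;  -63641 − 25922 = -89563
-1032 − 96 = -1128;  -6076 − 1128 = -7204;  -25922 − 7204 = -33126;  -89563 − 33126 = -122689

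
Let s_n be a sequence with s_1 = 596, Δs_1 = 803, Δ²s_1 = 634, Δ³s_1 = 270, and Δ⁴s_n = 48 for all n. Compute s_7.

21044

Build the table forward from the leading diagonal:
Δ⁴: 48, 48, 48, 48, 48, 48, 48
Δ³: 270, 318, 366, 414, 462, 510, 558
Δ²: 634, 904, 1222, 1588, 2002, 2464, 2974
Δ: 803, 1437, 2341, 3563, 5151, 7153, 9617
s: 596, 1399, 2836, 5177, 8740, 13891, 21044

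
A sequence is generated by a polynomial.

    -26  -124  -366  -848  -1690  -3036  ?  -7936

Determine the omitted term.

-5054

Using the first 6 terms:
First differences: -98, -242, -482, -842, -1346
Second differences: -144, -240, -360, -504
Third differences: -96, -120, -144
Fourth differences: -24, -24
Constant fourth difference = -24.
Extend forward: -144 − 24 = -168;  -504 − 168 = -672;  -1346 − 672 = -2018;  -3036 − 2018 = -5054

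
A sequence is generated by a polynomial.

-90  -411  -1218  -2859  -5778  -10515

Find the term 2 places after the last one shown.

-28083

First differences: -321  -807  -1641  -2919  -4737
Second differences: -486  -834  -1278  -1818
Third differences: -348  -444  -540
Fourth differences: -96  -96
Fourth differences constant at -96.
-540 − 96 = -636;  -1818 − 636 = -2454;  -4737 − 2454 = -7191;  -10515 − 7191 = -17706
-636 − 96 = -732;  -2454 − 732 = -3186;  -7191 − 3186 = -10377;  -17706 − 10377 = -28083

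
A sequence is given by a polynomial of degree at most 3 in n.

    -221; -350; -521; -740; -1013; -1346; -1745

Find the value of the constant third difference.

First differences: -129, -171, -219, -273, -333, -399
Second differences: -42, -48, -54, -60, -66
Third differences: -6, -6, -6, -6

-6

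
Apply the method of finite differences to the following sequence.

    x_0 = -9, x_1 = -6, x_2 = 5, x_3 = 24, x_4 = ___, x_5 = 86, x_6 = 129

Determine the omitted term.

51

Using the first 4 terms:
3, 11, 19
8, 8
Constant second difference = 8.
Extend forward: 19 + 8 = 27;  24 + 27 = 51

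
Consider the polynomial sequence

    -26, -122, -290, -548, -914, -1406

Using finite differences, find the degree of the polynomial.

-96, -168, -258, -366, -492
-72, -90, -108, -126
-18, -18, -18
The third differences are constant, so the polynomial has degree 3.

3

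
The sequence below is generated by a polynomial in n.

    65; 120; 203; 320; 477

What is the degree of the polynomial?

3

First differences: 55, 83, 117, 157
Second differences: 28, 34, 40
Third differences: 6, 6
The third differences are constant, so the polynomial has degree 3.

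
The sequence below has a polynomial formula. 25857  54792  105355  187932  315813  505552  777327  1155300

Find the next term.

D1: 28935 , 50563 , 82577 , 127881 , 189739 , 271775 , 377973
D2: 21628 , 32014 , 45304 , 61858 , 82036 , 106198
D3: 10386 , 13290 , 16554 , 20178 , 24162
D4: 2904 , 3264 , 3624 , 3984
D5: 360 , 360 , 360
The fifth differences are constant (360).
3984 + 360 = 4344;  24162 + 4344 = 28506;  106198 + 28506 = 134704;  377973 + 134704 = 512677;  1155300 + 512677 = 1667977

1667977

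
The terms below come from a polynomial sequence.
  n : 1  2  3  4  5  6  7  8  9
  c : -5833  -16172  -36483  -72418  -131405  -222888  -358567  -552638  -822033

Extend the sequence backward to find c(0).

Δ: -10339  -20311  -35935  -58987  -91483  -135679  -194071  -269395
Δ²: -9972  -15624  -23052  -32496  -44196  -58392  -75324
Δ³: -5652  -7428  -9444  -11700  -14196  -16932
Δ⁴: -1776  -2016  -2256  -2496  -2736
Δ⁵: -240  -240  -240  -240
The fifth differences are constant at -240.
Work back: -1776 + 240 = -1536;  -5652 + 1536 = -4116;  -9972 + 4116 = -5856;  -10339 + 5856 = -4483;  -5833 + 4483 = -1350

-1350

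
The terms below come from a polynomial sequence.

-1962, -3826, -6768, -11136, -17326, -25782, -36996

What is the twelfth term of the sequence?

-155016

D1: -1864  -2942  -4368  -6190  -8456  -11214
D2: -1078  -1426  -1822  -2266  -2758
D3: -348  -396  -444  -492
D4: -48  -48  -48
The fourth differences are constant (-48).
-492 − 48 = -540;  -2758 − 540 = -3298;  -11214 − 3298 = -14512;  -36996 − 14512 = -51508
-540 − 48 = -588;  -3298 − 588 = -3886;  -14512 − 3886 = -18398;  -51508 − 18398 = -69906
-588 − 48 = -636;  -3886 − 636 = -4522;  -18398 − 4522 = -22920;  -69906 − 22920 = -92826
-636 − 48 = -684;  -4522 − 684 = -5206;  -22920 − 5206 = -28126;  -92826 − 28126 = -120952
-684 − 48 = -732;  -5206 − 732 = -5938;  -28126 − 5938 = -34064;  -120952 − 34064 = -155016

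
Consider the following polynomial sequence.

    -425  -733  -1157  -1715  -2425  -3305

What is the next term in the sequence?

-4373

D1: -308, -424, -558, -710, -880
D2: -116, -134, -152, -170
D3: -18, -18, -18
Third differences constant at -18.
-170 − 18 = -188;  -880 − 188 = -1068;  -3305 − 1068 = -4373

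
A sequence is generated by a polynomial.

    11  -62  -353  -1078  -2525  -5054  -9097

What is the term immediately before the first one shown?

-73  -291  -725  -1447  -2529  -4043
-218  -434  -722  -1082  -1514
-216  -288  -360  -432
-72  -72  -72
The fourth differences are constant at -72.
Work back: -216 + 72 = -144;  -218 + 144 = -74;  -73 + 74 = 1;  11 − 1 = 10

10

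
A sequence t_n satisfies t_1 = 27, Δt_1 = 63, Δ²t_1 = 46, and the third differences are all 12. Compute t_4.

366

Build the table forward from the leading diagonal:
Δ³: 12  12  12  12
Δ²: 46  58  70  82
Δ: 63  109  167  237
t: 27  90  199  366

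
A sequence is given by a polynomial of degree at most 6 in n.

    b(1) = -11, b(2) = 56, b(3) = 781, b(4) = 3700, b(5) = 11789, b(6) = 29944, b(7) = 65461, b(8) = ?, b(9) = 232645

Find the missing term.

Using the first 7 terms:
Δ: 67, 725, 2919, 8089, 18155, 35517
Δ²: 658, 2194, 5170, 10066, 17362
Δ³: 1536, 2976, 4896, 7296
Δ⁴: 1440, 1920, 2400
Δ⁵: 480, 480
Constant fifth difference = 480.
Extend forward: 2400 + 480 = 2880;  7296 + 2880 = 10176;  17362 + 10176 = 27538;  35517 + 27538 = 63055;  65461 + 63055 = 128516

128516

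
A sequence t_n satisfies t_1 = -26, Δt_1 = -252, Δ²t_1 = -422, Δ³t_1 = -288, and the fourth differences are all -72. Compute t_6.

-8746

Build the table forward from the leading diagonal:
Fourth differences: -72  -72  -72  -72  -72  -72
Third differences: -288  -360  -432  -504  -576  -648
Second differences: -422  -710  -1070  -1502  -2006  -2582
First differences: -252  -674  -1384  -2454  -3956  -5962
t: -26  -278  -952  -2336  -4790  -8746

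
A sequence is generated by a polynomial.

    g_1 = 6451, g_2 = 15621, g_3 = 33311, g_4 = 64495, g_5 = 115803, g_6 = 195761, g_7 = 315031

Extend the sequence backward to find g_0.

First differences: 9170  17690  31184  51308  79958  119270
Second differences: 8520  13494  20124  28650  39312
Third differences: 4974  6630  8526  10662
Fourth differences: 1656  1896  2136
Fifth differences: 240  240
The fifth differences are constant at 240.
Work back: 1656 − 240 = 1416;  4974 − 1416 = 3558;  8520 − 3558 = 4962;  9170 − 4962 = 4208;  6451 − 4208 = 2243

2243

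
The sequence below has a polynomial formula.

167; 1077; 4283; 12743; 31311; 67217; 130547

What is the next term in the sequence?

234723

D1: 910, 3206, 8460, 18568, 35906, 63330
D2: 2296, 5254, 10108, 17338, 27424
D3: 2958, 4854, 7230, 10086
D4: 1896, 2376, 2856
D5: 480, 480
Fifth differences constant at 480.
2856 + 480 = 3336;  10086 + 3336 = 13422;  27424 + 13422 = 40846;  63330 + 40846 = 104176;  130547 + 104176 = 234723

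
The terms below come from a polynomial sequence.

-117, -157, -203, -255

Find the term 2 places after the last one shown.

-377

Δ: -40  -46  -52
Δ²: -6  -6
Second differences constant at -6.
-52 − 6 = -58;  -255 − 58 = -313
-58 − 6 = -64;  -313 − 64 = -377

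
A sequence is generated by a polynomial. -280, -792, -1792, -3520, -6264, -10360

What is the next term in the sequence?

-16192

-512 , -1000 , -1728 , -2744 , -4096
-488 , -728 , -1016 , -1352
-240 , -288 , -336
-48 , -48
The fourth differences are constant (-48).
-336 − 48 = -384;  -1352 − 384 = -1736;  -4096 − 1736 = -5832;  -10360 − 5832 = -16192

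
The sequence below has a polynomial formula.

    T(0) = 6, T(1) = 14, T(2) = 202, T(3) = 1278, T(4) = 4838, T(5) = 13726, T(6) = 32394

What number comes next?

67262

8, 188, 1076, 3560, 8888, 18668
180, 888, 2484, 5328, 9780
708, 1596, 2844, 4452
888, 1248, 1608
360, 360
The fifth differences are constant (360).
1608 + 360 = 1968;  4452 + 1968 = 6420;  9780 + 6420 = 16200;  18668 + 16200 = 34868;  32394 + 34868 = 67262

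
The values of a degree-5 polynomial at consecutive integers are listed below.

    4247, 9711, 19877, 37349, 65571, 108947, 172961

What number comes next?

264297

5464 , 10166 , 17472 , 28222 , 43376 , 64014
4702 , 7306 , 10750 , 15154 , 20638
2604 , 3444 , 4404 , 5484
840 , 960 , 1080
120 , 120
Fifth differences constant at 120.
1080 + 120 = 1200;  5484 + 1200 = 6684;  20638 + 6684 = 27322;  64014 + 27322 = 91336;  172961 + 91336 = 264297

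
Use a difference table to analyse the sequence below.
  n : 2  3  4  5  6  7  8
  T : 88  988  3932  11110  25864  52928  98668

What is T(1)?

900, 2944, 7178, 14754, 27064, 45740
2044, 4234, 7576, 12310, 18676
2190, 3342, 4734, 6366
1152, 1392, 1632
240, 240
The fifth differences are constant at 240.
Work back: 1152 − 240 = 912;  2190 − 912 = 1278;  2044 − 1278 = 766;  900 − 766 = 134;  88 − 134 = -46

-46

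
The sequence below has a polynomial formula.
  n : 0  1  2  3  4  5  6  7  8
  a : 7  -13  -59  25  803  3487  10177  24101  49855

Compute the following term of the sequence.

93643

Δ: -20, -46, 84, 778, 2684, 6690, 13924, 25754
Δ²: -26, 130, 694, 1906, 4006, 7234, 11830
Δ³: 156, 564, 1212, 2100, 3228, 4596
Δ⁴: 408, 648, 888, 1128, 1368
Δ⁵: 240, 240, 240, 240
The fifth differences are constant (240).
1368 + 240 = 1608;  4596 + 1608 = 6204;  11830 + 6204 = 18034;  25754 + 18034 = 43788;  49855 + 43788 = 93643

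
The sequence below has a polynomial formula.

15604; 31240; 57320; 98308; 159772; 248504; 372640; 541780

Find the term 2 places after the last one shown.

1061512

Δ: 15636, 26080, 40988, 61464, 88732, 124136, 169140
Δ²: 10444, 14908, 20476, 27268, 35404, 45004
Δ³: 4464, 5568, 6792, 8136, 9600
Δ⁴: 1104, 1224, 1344, 1464
Δ⁵: 120, 120, 120
The fifth differences are constant (120).
1464 + 120 = 1584;  9600 + 1584 = 11184;  45004 + 11184 = 56188;  169140 + 56188 = 225328;  541780 + 225328 = 767108
1584 + 120 = 1704;  11184 + 1704 = 12888;  56188 + 12888 = 69076;  225328 + 69076 = 294404;  767108 + 294404 = 1061512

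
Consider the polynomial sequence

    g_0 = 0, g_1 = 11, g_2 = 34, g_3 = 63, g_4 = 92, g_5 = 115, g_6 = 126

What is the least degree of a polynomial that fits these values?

Δ: 11, 23, 29, 29, 23, 11
Δ²: 12, 6, 0, -6, -12
Δ³: -6, -6, -6, -6
The third differences are constant, so the polynomial has degree 3.

3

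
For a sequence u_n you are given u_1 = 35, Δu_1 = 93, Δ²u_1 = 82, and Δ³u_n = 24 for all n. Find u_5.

Build the table forward from the leading diagonal:
D3: 24  24  24  24  24
D2: 82  106  130  154  178
D1: 93  175  281  411  565
u: 35  128  303  584  995

995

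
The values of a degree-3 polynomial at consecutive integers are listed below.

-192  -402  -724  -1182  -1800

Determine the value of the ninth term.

-6352

First differences: -210, -322, -458, -618
Second differences: -112, -136, -160
Third differences: -24, -24
Third differences constant at -24.
-160 − 24 = -184;  -618 − 184 = -802;  -1800 − 802 = -2602
-184 − 24 = -208;  -802 − 208 = -1010;  -2602 − 1010 = -3612
-208 − 24 = -232;  -1010 − 232 = -1242;  -3612 − 1242 = -4854
-232 − 24 = -256;  -1242 − 256 = -1498;  -4854 − 1498 = -6352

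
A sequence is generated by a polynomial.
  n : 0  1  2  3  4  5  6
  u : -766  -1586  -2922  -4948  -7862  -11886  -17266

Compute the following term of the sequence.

-24272

D1: -820  -1336  -2026  -2914  -4024  -5380
D2: -516  -690  -888  -1110  -1356
D3: -174  -198  -222  -246
D4: -24  -24  -24
The fourth differences are constant (-24).
-246 − 24 = -270;  -1356 − 270 = -1626;  -5380 − 1626 = -7006;  -17266 − 7006 = -24272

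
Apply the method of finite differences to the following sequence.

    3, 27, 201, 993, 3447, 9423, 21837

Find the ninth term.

84363

Δ: 24 , 174 , 792 , 2454 , 5976 , 12414
Δ²: 150 , 618 , 1662 , 3522 , 6438
Δ³: 468 , 1044 , 1860 , 2916
Δ⁴: 576 , 816 , 1056
Δ⁵: 240 , 240
Constant fifth difference = 240, so extend:
1056 + 240 = 1296;  2916 + 1296 = 4212;  6438 + 4212 = 10650;  12414 + 10650 = 23064;  21837 + 23064 = 44901
1296 + 240 = 1536;  4212 + 1536 = 5748;  10650 + 5748 = 16398;  23064 + 16398 = 39462;  44901 + 39462 = 84363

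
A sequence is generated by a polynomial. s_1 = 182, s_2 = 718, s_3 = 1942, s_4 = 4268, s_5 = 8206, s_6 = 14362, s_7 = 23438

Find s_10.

76646

536  1224  2326  3938  6156  9076
688  1102  1612  2218  2920
414  510  606  702
96  96  96
Fourth differences constant at 96.
702 + 96 = 798;  2920 + 798 = 3718;  9076 + 3718 = 12794;  23438 + 12794 = 36232
798 + 96 = 894;  3718 + 894 = 4612;  12794 + 4612 = 17406;  36232 + 17406 = 53638
894 + 96 = 990;  4612 + 990 = 5602;  17406 + 5602 = 23008;  53638 + 23008 = 76646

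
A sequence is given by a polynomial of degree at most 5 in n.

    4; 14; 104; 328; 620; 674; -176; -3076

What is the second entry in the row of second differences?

Δ: 10, 90, 224, 292, 54, -850, -2900
Δ²: 80, 134, 68, -238, -904, -2050
Δ³: 54, -66, -306, -666, -1146
Δ⁴: -120, -240, -360, -480
Δ⁵: -120, -120, -120

134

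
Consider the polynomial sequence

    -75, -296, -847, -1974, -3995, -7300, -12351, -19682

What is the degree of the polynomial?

4

-221, -551, -1127, -2021, -3305, -5051, -7331
-330, -576, -894, -1284, -1746, -2280
-246, -318, -390, -462, -534
-72, -72, -72, -72
The fourth differences are constant, so the polynomial has degree 4.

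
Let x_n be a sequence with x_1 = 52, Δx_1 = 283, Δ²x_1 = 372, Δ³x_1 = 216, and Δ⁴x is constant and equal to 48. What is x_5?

4328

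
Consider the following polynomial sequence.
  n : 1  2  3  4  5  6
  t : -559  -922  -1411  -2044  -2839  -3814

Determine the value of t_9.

-7999

-363 , -489 , -633 , -795 , -975
-126 , -144 , -162 , -180
-18 , -18 , -18
Third differences constant at -18.
-180 − 18 = -198;  -975 − 198 = -1173;  -3814 − 1173 = -4987
-198 − 18 = -216;  -1173 − 216 = -1389;  -4987 − 1389 = -6376
-216 − 18 = -234;  -1389 − 234 = -1623;  -6376 − 1623 = -7999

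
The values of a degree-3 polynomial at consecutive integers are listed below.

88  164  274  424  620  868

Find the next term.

Δ: 76, 110, 150, 196, 248
Δ²: 34, 40, 46, 52
Δ³: 6, 6, 6
Third differences constant at 6.
52 + 6 = 58;  248 + 58 = 306;  868 + 306 = 1174

1174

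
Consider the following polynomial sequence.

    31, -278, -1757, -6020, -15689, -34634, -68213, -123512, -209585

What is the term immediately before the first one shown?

First differences: -309, -1479, -4263, -9669, -18945, -33579, -55299, -86073
Second differences: -1170, -2784, -5406, -9276, -14634, -21720, -30774
Third differences: -1614, -2622, -3870, -5358, -7086, -9054
Fourth differences: -1008, -1248, -1488, -1728, -1968
Fifth differences: -240, -240, -240, -240
The fifth differences are constant at -240.
Work back: -1008 + 240 = -768;  -1614 + 768 = -846;  -1170 + 846 = -324;  -309 + 324 = 15;  31 − 15 = 16

16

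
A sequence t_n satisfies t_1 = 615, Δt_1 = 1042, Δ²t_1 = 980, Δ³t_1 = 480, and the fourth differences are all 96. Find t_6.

Build the table forward from the leading diagonal:
Fourth differences: 96, 96, 96, 96, 96, 96
Third differences: 480, 576, 672, 768, 864, 960
Second differences: 980, 1460, 2036, 2708, 3476, 4340
First differences: 1042, 2022, 3482, 5518, 8226, 11702
t: 615, 1657, 3679, 7161, 12679, 20905

20905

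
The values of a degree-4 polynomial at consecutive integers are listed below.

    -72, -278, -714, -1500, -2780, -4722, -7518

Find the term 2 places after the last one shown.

First differences: -206  -436  -786  -1280  -1942  -2796
Second differences: -230  -350  -494  -662  -854
Third differences: -120  -144  -168  -192
Fourth differences: -24  -24  -24
Fourth differences constant at -24.
-192 − 24 = -216;  -854 − 216 = -1070;  -2796 − 1070 = -3866;  -7518 − 3866 = -11384
-216 − 24 = -240;  -1070 − 240 = -1310;  -3866 − 1310 = -5176;  -11384 − 5176 = -16560

-16560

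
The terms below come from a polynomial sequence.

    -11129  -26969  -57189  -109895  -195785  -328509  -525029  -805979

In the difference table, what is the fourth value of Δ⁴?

First differences: -15840, -30220, -52706, -85890, -132724, -196520, -280950
Second differences: -14380, -22486, -33184, -46834, -63796, -84430
Third differences: -8106, -10698, -13650, -16962, -20634
Fourth differences: -2592, -2952, -3312, -3672
Fifth differences: -360, -360, -360

-3672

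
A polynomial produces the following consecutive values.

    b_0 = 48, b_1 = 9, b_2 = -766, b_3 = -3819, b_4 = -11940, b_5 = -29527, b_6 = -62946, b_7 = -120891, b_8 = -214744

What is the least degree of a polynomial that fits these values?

5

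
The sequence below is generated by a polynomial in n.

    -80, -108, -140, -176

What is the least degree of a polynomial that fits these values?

First differences: -28, -32, -36
Second differences: -4, -4
The second differences are constant, so the polynomial has degree 2.

2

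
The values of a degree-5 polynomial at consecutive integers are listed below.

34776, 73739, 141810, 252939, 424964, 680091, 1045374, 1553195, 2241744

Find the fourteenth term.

10199099

Δ: 38963 , 68071 , 111129 , 172025 , 255127 , 365283 , 507821 , 688549
Δ²: 29108 , 43058 , 60896 , 83102 , 110156 , 142538 , 180728
Δ³: 13950 , 17838 , 22206 , 27054 , 32382 , 38190
Δ⁴: 3888 , 4368 , 4848 , 5328 , 5808
Δ⁵: 480 , 480 , 480 , 480
Constant fifth difference = 480, so extend:
5808 + 480 = 6288;  38190 + 6288 = 44478;  180728 + 44478 = 225206;  688549 + 225206 = 913755;  2241744 + 913755 = 3155499
6288 + 480 = 6768;  44478 + 6768 = 51246;  225206 + 51246 = 276452;  913755 + 276452 = 1190207;  3155499 + 1190207 = 4345706
6768 + 480 = 7248;  51246 + 7248 = 58494;  276452 + 58494 = 334946;  1190207 + 334946 = 1525153;  4345706 + 1525153 = 5870859
7248 + 480 = 7728;  58494 + 7728 = 66222;  334946 + 66222 = 401168;  1525153 + 401168 = 1926321;  5870859 + 1926321 = 7797180
7728 + 480 = 8208;  66222 + 8208 = 74430;  401168 + 74430 = 475598;  1926321 + 475598 = 2401919;  7797180 + 2401919 = 10199099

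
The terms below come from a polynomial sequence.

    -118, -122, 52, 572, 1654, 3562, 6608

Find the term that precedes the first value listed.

-56

-4, 174, 520, 1082, 1908, 3046
178, 346, 562, 826, 1138
168, 216, 264, 312
48, 48, 48
The fourth differences are constant at 48.
Work back: 168 − 48 = 120;  178 − 120 = 58;  -4 − 58 = -62;  -118 + 62 = -56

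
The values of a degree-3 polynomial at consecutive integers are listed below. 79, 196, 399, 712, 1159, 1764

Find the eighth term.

3544

D1: 117  203  313  447  605
D2: 86  110  134  158
D3: 24  24  24
Constant third difference = 24, so extend:
158 + 24 = 182;  605 + 182 = 787;  1764 + 787 = 2551
182 + 24 = 206;  787 + 206 = 993;  2551 + 993 = 3544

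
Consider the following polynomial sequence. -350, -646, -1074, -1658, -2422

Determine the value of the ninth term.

-7758

D1: -296 , -428 , -584 , -764
D2: -132 , -156 , -180
D3: -24 , -24
The third differences are constant (-24).
-180 − 24 = -204;  -764 − 204 = -968;  -2422 − 968 = -3390
-204 − 24 = -228;  -968 − 228 = -1196;  -3390 − 1196 = -4586
-228 − 24 = -252;  -1196 − 252 = -1448;  -4586 − 1448 = -6034
-252 − 24 = -276;  -1448 − 276 = -1724;  -6034 − 1724 = -7758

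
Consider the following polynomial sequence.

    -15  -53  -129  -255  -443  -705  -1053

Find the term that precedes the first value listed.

-38  -76  -126  -188  -262  -348
-38  -50  -62  -74  -86
-12  -12  -12  -12
The third differences are constant at -12.
Work back: -38 + 12 = -26;  -38 + 26 = -12;  -15 + 12 = -3

-3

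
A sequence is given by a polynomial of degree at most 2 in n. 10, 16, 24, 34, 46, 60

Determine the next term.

76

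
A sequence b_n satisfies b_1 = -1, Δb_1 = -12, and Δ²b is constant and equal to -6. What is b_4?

Build the table forward from the leading diagonal:
Second differences: -6, -6, -6, -6
First differences: -12, -18, -24, -30
b: -1, -13, -31, -55

-55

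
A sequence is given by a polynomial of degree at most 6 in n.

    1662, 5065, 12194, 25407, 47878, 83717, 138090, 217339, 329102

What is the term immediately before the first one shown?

Δ: 3403, 7129, 13213, 22471, 35839, 54373, 79249, 111763
Δ²: 3726, 6084, 9258, 13368, 18534, 24876, 32514
Δ³: 2358, 3174, 4110, 5166, 6342, 7638
Δ⁴: 816, 936, 1056, 1176, 1296
Δ⁵: 120, 120, 120, 120
The fifth differences are constant at 120.
Work back: 816 − 120 = 696;  2358 − 696 = 1662;  3726 − 1662 = 2064;  3403 − 2064 = 1339;  1662 − 1339 = 323

323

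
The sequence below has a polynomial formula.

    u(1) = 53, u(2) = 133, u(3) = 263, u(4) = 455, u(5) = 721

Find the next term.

80, 130, 192, 266
50, 62, 74
12, 12
Third differences constant at 12.
74 + 12 = 86;  266 + 86 = 352;  721 + 352 = 1073

1073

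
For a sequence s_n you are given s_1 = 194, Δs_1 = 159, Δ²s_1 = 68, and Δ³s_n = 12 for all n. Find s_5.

Build the table forward from the leading diagonal:
D3: 12, 12, 12, 12, 12
D2: 68, 80, 92, 104, 116
D1: 159, 227, 307, 399, 503
s: 194, 353, 580, 887, 1286

1286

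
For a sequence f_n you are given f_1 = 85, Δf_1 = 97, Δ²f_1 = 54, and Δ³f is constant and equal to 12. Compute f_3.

Build the table forward from the leading diagonal:
Δ³: 12  12  12
Δ²: 54  66  78
Δ: 97  151  217
f: 85  182  333

333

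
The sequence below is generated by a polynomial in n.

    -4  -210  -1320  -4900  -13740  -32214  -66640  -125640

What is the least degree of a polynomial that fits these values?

First differences: -206, -1110, -3580, -8840, -18474, -34426, -59000
Second differences: -904, -2470, -5260, -9634, -15952, -24574
Third differences: -1566, -2790, -4374, -6318, -8622
Fourth differences: -1224, -1584, -1944, -2304
Fifth differences: -360, -360, -360
The fifth differences are constant, so the polynomial has degree 5.

5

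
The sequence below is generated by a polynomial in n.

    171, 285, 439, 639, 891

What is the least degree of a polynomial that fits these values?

3

First differences: 114, 154, 200, 252
Second differences: 40, 46, 52
Third differences: 6, 6
The third differences are constant, so the polynomial has degree 3.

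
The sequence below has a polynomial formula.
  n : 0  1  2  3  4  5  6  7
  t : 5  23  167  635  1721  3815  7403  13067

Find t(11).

D1: 18  144  468  1086  2094  3588  5664
D2: 126  324  618  1008  1494  2076
D3: 198  294  390  486  582
D4: 96  96  96  96
The fourth differences are constant (96).
582 + 96 = 678;  2076 + 678 = 2754;  5664 + 2754 = 8418;  13067 + 8418 = 21485
678 + 96 = 774;  2754 + 774 = 3528;  8418 + 3528 = 11946;  21485 + 11946 = 33431
774 + 96 = 870;  3528 + 870 = 4398;  11946 + 4398 = 16344;  33431 + 16344 = 49775
870 + 96 = 966;  4398 + 966 = 5364;  16344 + 5364 = 21708;  49775 + 21708 = 71483

71483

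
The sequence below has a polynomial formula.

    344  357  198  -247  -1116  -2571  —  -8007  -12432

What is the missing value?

Using the first 6 terms:
First differences: 13  -159  -445  -869  -1455
Second differences: -172  -286  -424  -586
Third differences: -114  -138  -162
Fourth differences: -24  -24
Constant fourth difference = -24.
Extend forward: -162 − 24 = -186;  -586 − 186 = -772;  -1455 − 772 = -2227;  -2571 − 2227 = -4798

-4798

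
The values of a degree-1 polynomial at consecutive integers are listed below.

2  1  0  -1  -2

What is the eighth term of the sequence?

-5

Δ: -1, -1, -1, -1
First differences constant at -1.
-2 − 1 = -3
-3 − 1 = -4
-4 − 1 = -5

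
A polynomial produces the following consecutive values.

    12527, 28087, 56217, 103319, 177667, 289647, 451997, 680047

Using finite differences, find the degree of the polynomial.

5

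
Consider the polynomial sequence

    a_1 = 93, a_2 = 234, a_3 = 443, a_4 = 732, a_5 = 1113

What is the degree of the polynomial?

First differences: 141, 209, 289, 381
Second differences: 68, 80, 92
Third differences: 12, 12
The third differences are constant, so the polynomial has degree 3.

3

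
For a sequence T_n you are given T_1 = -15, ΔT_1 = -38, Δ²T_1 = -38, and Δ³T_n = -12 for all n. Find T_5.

Build the table forward from the leading diagonal:
D3: -12, -12, -12, -12, -12
D2: -38, -50, -62, -74, -86
D1: -38, -76, -126, -188, -262
T: -15, -53, -129, -255, -443

-443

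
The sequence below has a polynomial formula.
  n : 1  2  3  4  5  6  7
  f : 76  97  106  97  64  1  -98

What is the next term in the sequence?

First differences: 21, 9, -9, -33, -63, -99
Second differences: -12, -18, -24, -30, -36
Third differences: -6, -6, -6, -6
Third differences constant at -6.
-36 − 6 = -42;  -99 − 42 = -141;  -98 − 141 = -239

-239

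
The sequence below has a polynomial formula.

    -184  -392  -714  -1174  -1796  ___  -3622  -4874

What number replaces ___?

-2604

Using the first 5 terms:
First differences: -208  -322  -460  -622
Second differences: -114  -138  -162
Third differences: -24  -24
Constant third difference = -24.
Extend forward: -162 − 24 = -186;  -622 − 186 = -808;  -1796 − 808 = -2604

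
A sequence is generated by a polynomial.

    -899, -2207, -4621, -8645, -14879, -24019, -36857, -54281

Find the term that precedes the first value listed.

-289

-1308  -2414  -4024  -6234  -9140  -12838  -17424
-1106  -1610  -2210  -2906  -3698  -4586
-504  -600  -696  -792  -888
-96  -96  -96  -96
The fourth differences are constant at -96.
Work back: -504 + 96 = -408;  -1106 + 408 = -698;  -1308 + 698 = -610;  -899 + 610 = -289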